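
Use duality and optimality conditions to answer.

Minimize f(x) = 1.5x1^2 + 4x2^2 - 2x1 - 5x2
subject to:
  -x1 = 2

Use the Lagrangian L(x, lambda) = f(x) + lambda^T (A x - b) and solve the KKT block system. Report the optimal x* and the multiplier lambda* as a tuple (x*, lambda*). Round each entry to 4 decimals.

Form the Lagrangian:
  L(x, lambda) = (1/2) x^T Q x + c^T x + lambda^T (A x - b)
Stationarity (grad_x L = 0): Q x + c + A^T lambda = 0.
Primal feasibility: A x = b.

This gives the KKT block system:
  [ Q   A^T ] [ x     ]   [-c ]
  [ A    0  ] [ lambda ] = [ b ]

Solving the linear system:
  x*      = (-2, 0.625)
  lambda* = (-8)
  f(x*)   = 8.4375

x* = (-2, 0.625), lambda* = (-8)


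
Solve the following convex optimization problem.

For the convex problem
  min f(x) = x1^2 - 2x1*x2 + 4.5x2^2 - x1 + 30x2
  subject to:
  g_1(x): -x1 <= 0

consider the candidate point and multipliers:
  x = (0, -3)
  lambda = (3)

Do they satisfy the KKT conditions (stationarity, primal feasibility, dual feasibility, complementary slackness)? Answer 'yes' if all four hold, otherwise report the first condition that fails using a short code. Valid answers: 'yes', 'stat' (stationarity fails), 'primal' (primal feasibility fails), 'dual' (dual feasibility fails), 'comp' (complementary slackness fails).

Gradient of f: grad f(x) = Q x + c = (5, 3)
Constraint values g_i(x) = a_i^T x - b_i:
  g_1((0, -3)) = 0
Stationarity residual: grad f(x) + sum_i lambda_i a_i = (2, 3)
  -> stationarity FAILS
Primal feasibility (all g_i <= 0): OK
Dual feasibility (all lambda_i >= 0): OK
Complementary slackness (lambda_i * g_i(x) = 0 for all i): OK

Verdict: the first failing condition is stationarity -> stat.

stat


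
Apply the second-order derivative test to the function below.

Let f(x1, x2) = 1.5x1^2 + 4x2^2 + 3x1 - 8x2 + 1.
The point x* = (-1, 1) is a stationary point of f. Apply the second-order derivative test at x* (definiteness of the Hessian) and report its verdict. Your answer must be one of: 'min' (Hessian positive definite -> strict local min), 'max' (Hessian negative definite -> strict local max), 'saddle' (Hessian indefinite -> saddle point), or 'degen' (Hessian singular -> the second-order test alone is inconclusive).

Compute the Hessian H = grad^2 f:
  H = [[3, 0], [0, 8]]
Verify stationarity: grad f(x*) = H x* + g = (0, 0).
Eigenvalues of H: 3, 8.
Both eigenvalues > 0, so H is positive definite -> x* is a strict local min.

min


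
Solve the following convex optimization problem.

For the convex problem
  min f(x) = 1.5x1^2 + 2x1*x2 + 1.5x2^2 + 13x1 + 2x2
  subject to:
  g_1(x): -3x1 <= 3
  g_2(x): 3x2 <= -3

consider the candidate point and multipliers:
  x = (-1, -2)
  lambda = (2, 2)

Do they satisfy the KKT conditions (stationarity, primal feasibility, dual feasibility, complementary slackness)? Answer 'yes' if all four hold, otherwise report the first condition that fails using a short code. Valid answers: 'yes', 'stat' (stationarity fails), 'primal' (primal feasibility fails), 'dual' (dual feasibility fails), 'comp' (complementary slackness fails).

Gradient of f: grad f(x) = Q x + c = (6, -6)
Constraint values g_i(x) = a_i^T x - b_i:
  g_1((-1, -2)) = 0
  g_2((-1, -2)) = -3
Stationarity residual: grad f(x) + sum_i lambda_i a_i = (0, 0)
  -> stationarity OK
Primal feasibility (all g_i <= 0): OK
Dual feasibility (all lambda_i >= 0): OK
Complementary slackness (lambda_i * g_i(x) = 0 for all i): FAILS

Verdict: the first failing condition is complementary_slackness -> comp.

comp


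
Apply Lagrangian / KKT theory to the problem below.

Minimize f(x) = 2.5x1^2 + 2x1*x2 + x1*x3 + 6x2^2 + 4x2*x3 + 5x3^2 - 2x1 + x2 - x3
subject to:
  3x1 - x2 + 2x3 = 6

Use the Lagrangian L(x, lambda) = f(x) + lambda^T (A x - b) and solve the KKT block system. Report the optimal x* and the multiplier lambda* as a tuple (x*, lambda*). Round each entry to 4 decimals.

Form the Lagrangian:
  L(x, lambda) = (1/2) x^T Q x + c^T x + lambda^T (A x - b)
Stationarity (grad_x L = 0): Q x + c + A^T lambda = 0.
Primal feasibility: A x = b.

This gives the KKT block system:
  [ Q   A^T ] [ x     ]   [-c ]
  [ A    0  ] [ lambda ] = [ b ]

Solving the linear system:
  x*      = (1.456, -0.6208, 0.5056)
  lambda* = (-1.5147)
  f(x*)   = 2.5248

x* = (1.456, -0.6208, 0.5056), lambda* = (-1.5147)


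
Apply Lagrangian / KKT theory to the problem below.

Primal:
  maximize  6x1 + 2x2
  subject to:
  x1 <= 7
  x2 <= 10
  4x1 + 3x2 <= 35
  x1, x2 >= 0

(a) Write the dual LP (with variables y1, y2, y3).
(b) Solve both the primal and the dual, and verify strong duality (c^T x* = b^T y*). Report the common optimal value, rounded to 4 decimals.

The standard primal-dual pair for 'max c^T x s.t. A x <= b, x >= 0' is:
  Dual:  min b^T y  s.t.  A^T y >= c,  y >= 0.

So the dual LP is:
  minimize  7y1 + 10y2 + 35y3
  subject to:
    y1 + 4y3 >= 6
    y2 + 3y3 >= 2
    y1, y2, y3 >= 0

Solving the primal: x* = (7, 2.3333).
  primal value c^T x* = 46.6667.
Solving the dual: y* = (3.3333, 0, 0.6667).
  dual value b^T y* = 46.6667.
Strong duality: c^T x* = b^T y*. Confirmed.

46.6667


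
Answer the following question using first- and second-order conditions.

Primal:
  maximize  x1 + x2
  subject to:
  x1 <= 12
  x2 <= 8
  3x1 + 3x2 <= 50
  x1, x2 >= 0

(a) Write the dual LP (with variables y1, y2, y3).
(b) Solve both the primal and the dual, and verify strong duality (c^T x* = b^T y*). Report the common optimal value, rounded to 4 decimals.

The standard primal-dual pair for 'max c^T x s.t. A x <= b, x >= 0' is:
  Dual:  min b^T y  s.t.  A^T y >= c,  y >= 0.

So the dual LP is:
  minimize  12y1 + 8y2 + 50y3
  subject to:
    y1 + 3y3 >= 1
    y2 + 3y3 >= 1
    y1, y2, y3 >= 0

Solving the primal: x* = (8.6667, 8).
  primal value c^T x* = 16.6667.
Solving the dual: y* = (0, 0, 0.3333).
  dual value b^T y* = 16.6667.
Strong duality: c^T x* = b^T y*. Confirmed.

16.6667


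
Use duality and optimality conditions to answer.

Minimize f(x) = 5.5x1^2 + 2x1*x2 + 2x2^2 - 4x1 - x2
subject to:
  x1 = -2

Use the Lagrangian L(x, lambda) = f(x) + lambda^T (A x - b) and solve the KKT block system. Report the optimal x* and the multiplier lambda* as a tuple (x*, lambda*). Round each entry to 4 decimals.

Form the Lagrangian:
  L(x, lambda) = (1/2) x^T Q x + c^T x + lambda^T (A x - b)
Stationarity (grad_x L = 0): Q x + c + A^T lambda = 0.
Primal feasibility: A x = b.

This gives the KKT block system:
  [ Q   A^T ] [ x     ]   [-c ]
  [ A    0  ] [ lambda ] = [ b ]

Solving the linear system:
  x*      = (-2, 1.25)
  lambda* = (23.5)
  f(x*)   = 26.875

x* = (-2, 1.25), lambda* = (23.5)


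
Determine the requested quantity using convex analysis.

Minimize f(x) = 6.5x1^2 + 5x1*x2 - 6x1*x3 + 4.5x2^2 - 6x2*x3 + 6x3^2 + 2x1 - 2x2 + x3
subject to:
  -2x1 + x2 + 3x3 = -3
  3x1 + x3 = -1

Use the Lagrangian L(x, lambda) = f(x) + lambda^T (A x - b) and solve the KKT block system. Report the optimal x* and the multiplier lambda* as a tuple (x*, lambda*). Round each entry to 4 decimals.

Form the Lagrangian:
  L(x, lambda) = (1/2) x^T Q x + c^T x + lambda^T (A x - b)
Stationarity (grad_x L = 0): Q x + c + A^T lambda = 0.
Primal feasibility: A x = b.

This gives the KKT block system:
  [ Q   A^T ] [ x     ]   [-c ]
  [ A    0  ] [ lambda ] = [ b ]

Solving the linear system:
  x*      = (-0.0485, -0.5337, -0.8545)
  lambda* = (1.9189, 0.0034)
  f(x*)   = 2.9381

x* = (-0.0485, -0.5337, -0.8545), lambda* = (1.9189, 0.0034)


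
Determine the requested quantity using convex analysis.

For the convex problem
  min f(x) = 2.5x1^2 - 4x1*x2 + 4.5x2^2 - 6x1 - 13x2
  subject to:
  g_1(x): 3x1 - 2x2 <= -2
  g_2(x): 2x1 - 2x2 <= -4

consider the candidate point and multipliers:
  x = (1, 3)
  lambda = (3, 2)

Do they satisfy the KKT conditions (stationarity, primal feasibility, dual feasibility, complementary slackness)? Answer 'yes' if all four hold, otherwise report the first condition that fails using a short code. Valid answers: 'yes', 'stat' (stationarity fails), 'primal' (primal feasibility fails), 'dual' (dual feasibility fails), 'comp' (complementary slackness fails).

Gradient of f: grad f(x) = Q x + c = (-13, 10)
Constraint values g_i(x) = a_i^T x - b_i:
  g_1((1, 3)) = -1
  g_2((1, 3)) = 0
Stationarity residual: grad f(x) + sum_i lambda_i a_i = (0, 0)
  -> stationarity OK
Primal feasibility (all g_i <= 0): OK
Dual feasibility (all lambda_i >= 0): OK
Complementary slackness (lambda_i * g_i(x) = 0 for all i): FAILS

Verdict: the first failing condition is complementary_slackness -> comp.

comp


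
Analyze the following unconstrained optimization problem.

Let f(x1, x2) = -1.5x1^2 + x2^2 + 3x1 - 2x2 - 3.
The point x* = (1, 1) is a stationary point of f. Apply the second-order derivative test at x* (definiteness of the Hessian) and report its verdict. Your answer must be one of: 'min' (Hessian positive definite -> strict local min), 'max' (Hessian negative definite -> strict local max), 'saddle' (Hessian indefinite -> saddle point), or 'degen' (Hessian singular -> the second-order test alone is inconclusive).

Compute the Hessian H = grad^2 f:
  H = [[-3, 0], [0, 2]]
Verify stationarity: grad f(x*) = H x* + g = (0, 0).
Eigenvalues of H: -3, 2.
Eigenvalues have mixed signs, so H is indefinite -> x* is a saddle point.

saddle


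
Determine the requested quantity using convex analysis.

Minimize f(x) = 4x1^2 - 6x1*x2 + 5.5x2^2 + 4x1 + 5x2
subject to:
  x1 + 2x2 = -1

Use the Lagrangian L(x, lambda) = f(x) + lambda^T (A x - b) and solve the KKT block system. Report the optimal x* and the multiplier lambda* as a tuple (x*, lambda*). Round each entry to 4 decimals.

Form the Lagrangian:
  L(x, lambda) = (1/2) x^T Q x + c^T x + lambda^T (A x - b)
Stationarity (grad_x L = 0): Q x + c + A^T lambda = 0.
Primal feasibility: A x = b.

This gives the KKT block system:
  [ Q   A^T ] [ x     ]   [-c ]
  [ A    0  ] [ lambda ] = [ b ]

Solving the linear system:
  x*      = (-0.4328, -0.2836)
  lambda* = (-2.2388)
  f(x*)   = -2.694

x* = (-0.4328, -0.2836), lambda* = (-2.2388)


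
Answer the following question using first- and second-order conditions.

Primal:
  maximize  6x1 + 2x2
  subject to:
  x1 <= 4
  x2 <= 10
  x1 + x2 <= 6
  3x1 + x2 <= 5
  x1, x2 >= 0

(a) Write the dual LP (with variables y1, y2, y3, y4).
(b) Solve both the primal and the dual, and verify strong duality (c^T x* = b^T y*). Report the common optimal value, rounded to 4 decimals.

The standard primal-dual pair for 'max c^T x s.t. A x <= b, x >= 0' is:
  Dual:  min b^T y  s.t.  A^T y >= c,  y >= 0.

So the dual LP is:
  minimize  4y1 + 10y2 + 6y3 + 5y4
  subject to:
    y1 + y3 + 3y4 >= 6
    y2 + y3 + y4 >= 2
    y1, y2, y3, y4 >= 0

Solving the primal: x* = (0, 5).
  primal value c^T x* = 10.
Solving the dual: y* = (0, 0, 0, 2).
  dual value b^T y* = 10.
Strong duality: c^T x* = b^T y*. Confirmed.

10


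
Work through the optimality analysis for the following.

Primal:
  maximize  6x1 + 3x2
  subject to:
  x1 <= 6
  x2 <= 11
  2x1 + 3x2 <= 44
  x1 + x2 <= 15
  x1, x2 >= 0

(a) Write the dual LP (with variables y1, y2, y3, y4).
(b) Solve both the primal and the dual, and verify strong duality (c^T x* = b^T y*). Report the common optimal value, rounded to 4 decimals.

The standard primal-dual pair for 'max c^T x s.t. A x <= b, x >= 0' is:
  Dual:  min b^T y  s.t.  A^T y >= c,  y >= 0.

So the dual LP is:
  minimize  6y1 + 11y2 + 44y3 + 15y4
  subject to:
    y1 + 2y3 + y4 >= 6
    y2 + 3y3 + y4 >= 3
    y1, y2, y3, y4 >= 0

Solving the primal: x* = (6, 9).
  primal value c^T x* = 63.
Solving the dual: y* = (3, 0, 0, 3).
  dual value b^T y* = 63.
Strong duality: c^T x* = b^T y*. Confirmed.

63


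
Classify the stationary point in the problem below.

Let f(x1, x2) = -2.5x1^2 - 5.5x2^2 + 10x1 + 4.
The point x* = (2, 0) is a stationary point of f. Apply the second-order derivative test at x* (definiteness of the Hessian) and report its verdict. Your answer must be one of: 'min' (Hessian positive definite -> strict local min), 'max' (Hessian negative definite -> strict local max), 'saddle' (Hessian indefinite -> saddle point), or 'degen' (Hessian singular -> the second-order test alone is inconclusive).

Compute the Hessian H = grad^2 f:
  H = [[-5, 0], [0, -11]]
Verify stationarity: grad f(x*) = H x* + g = (0, 0).
Eigenvalues of H: -11, -5.
Both eigenvalues < 0, so H is negative definite -> x* is a strict local max.

max


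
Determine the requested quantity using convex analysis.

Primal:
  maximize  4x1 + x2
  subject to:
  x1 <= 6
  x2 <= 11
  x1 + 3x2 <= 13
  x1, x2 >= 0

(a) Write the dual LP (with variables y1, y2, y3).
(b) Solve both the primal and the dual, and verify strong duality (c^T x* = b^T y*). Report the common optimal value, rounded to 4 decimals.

The standard primal-dual pair for 'max c^T x s.t. A x <= b, x >= 0' is:
  Dual:  min b^T y  s.t.  A^T y >= c,  y >= 0.

So the dual LP is:
  minimize  6y1 + 11y2 + 13y3
  subject to:
    y1 + y3 >= 4
    y2 + 3y3 >= 1
    y1, y2, y3 >= 0

Solving the primal: x* = (6, 2.3333).
  primal value c^T x* = 26.3333.
Solving the dual: y* = (3.6667, 0, 0.3333).
  dual value b^T y* = 26.3333.
Strong duality: c^T x* = b^T y*. Confirmed.

26.3333


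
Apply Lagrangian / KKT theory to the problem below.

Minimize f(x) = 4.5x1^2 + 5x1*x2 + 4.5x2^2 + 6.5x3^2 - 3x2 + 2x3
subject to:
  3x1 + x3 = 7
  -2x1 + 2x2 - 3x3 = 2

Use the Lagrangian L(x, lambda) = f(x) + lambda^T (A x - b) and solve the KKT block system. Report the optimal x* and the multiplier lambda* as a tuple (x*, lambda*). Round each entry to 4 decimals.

Form the Lagrangian:
  L(x, lambda) = (1/2) x^T Q x + c^T x + lambda^T (A x - b)
Stationarity (grad_x L = 0): Q x + c + A^T lambda = 0.
Primal feasibility: A x = b.

This gives the KKT block system:
  [ Q   A^T ] [ x     ]   [-c ]
  [ A    0  ] [ lambda ] = [ b ]

Solving the linear system:
  x*      = (2.8484, 1.5304, -1.5453)
  lambda* = (-19.4348, -12.5081)
  f(x*)   = 76.6888

x* = (2.8484, 1.5304, -1.5453), lambda* = (-19.4348, -12.5081)


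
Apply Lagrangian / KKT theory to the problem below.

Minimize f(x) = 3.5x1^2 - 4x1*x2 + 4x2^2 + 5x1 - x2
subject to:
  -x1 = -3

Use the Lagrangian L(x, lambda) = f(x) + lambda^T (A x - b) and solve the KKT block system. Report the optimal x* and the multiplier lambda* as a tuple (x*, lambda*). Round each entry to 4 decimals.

Form the Lagrangian:
  L(x, lambda) = (1/2) x^T Q x + c^T x + lambda^T (A x - b)
Stationarity (grad_x L = 0): Q x + c + A^T lambda = 0.
Primal feasibility: A x = b.

This gives the KKT block system:
  [ Q   A^T ] [ x     ]   [-c ]
  [ A    0  ] [ lambda ] = [ b ]

Solving the linear system:
  x*      = (3, 1.625)
  lambda* = (19.5)
  f(x*)   = 35.9375

x* = (3, 1.625), lambda* = (19.5)


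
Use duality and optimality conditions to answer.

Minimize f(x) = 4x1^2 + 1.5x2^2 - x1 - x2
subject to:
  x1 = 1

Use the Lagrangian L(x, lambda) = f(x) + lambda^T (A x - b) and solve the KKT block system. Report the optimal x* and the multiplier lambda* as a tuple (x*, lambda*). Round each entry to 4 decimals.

Form the Lagrangian:
  L(x, lambda) = (1/2) x^T Q x + c^T x + lambda^T (A x - b)
Stationarity (grad_x L = 0): Q x + c + A^T lambda = 0.
Primal feasibility: A x = b.

This gives the KKT block system:
  [ Q   A^T ] [ x     ]   [-c ]
  [ A    0  ] [ lambda ] = [ b ]

Solving the linear system:
  x*      = (1, 0.3333)
  lambda* = (-7)
  f(x*)   = 2.8333

x* = (1, 0.3333), lambda* = (-7)


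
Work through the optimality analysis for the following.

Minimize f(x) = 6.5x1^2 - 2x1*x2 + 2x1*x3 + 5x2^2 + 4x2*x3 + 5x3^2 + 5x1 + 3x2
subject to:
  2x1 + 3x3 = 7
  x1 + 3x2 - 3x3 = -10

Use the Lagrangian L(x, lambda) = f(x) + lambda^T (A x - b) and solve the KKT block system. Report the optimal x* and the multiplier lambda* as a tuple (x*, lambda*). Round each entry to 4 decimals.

Form the Lagrangian:
  L(x, lambda) = (1/2) x^T Q x + c^T x + lambda^T (A x - b)
Stationarity (grad_x L = 0): Q x + c + A^T lambda = 0.
Primal feasibility: A x = b.

This gives the KKT block system:
  [ Q   A^T ] [ x     ]   [-c ]
  [ A    0  ] [ lambda ] = [ b ]

Solving the linear system:
  x*      = (0.1042, -1.1042, 2.2638)
  lambda* = (-6.4115, -0.2682)
  f(x*)   = 19.7036

x* = (0.1042, -1.1042, 2.2638), lambda* = (-6.4115, -0.2682)


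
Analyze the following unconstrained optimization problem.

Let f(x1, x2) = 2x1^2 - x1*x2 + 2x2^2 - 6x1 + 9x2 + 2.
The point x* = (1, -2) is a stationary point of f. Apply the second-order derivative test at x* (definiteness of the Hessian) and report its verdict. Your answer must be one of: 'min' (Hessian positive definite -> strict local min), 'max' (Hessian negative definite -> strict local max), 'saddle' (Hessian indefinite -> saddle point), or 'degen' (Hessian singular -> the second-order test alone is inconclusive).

Compute the Hessian H = grad^2 f:
  H = [[4, -1], [-1, 4]]
Verify stationarity: grad f(x*) = H x* + g = (0, 0).
Eigenvalues of H: 3, 5.
Both eigenvalues > 0, so H is positive definite -> x* is a strict local min.

min


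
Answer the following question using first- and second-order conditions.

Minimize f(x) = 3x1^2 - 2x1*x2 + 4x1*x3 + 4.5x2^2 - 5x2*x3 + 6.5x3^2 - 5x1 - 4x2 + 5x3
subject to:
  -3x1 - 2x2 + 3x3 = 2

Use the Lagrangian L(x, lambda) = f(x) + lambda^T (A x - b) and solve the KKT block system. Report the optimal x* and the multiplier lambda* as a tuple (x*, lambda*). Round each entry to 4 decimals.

Form the Lagrangian:
  L(x, lambda) = (1/2) x^T Q x + c^T x + lambda^T (A x - b)
Stationarity (grad_x L = 0): Q x + c + A^T lambda = 0.
Primal feasibility: A x = b.

This gives the KKT block system:
  [ Q   A^T ] [ x     ]   [-c ]
  [ A    0  ] [ lambda ] = [ b ]

Solving the linear system:
  x*      = (-0.4206, 0.0055, 0.2497)
  lambda* = (-2.1787)
  f(x*)   = 3.8435

x* = (-0.4206, 0.0055, 0.2497), lambda* = (-2.1787)


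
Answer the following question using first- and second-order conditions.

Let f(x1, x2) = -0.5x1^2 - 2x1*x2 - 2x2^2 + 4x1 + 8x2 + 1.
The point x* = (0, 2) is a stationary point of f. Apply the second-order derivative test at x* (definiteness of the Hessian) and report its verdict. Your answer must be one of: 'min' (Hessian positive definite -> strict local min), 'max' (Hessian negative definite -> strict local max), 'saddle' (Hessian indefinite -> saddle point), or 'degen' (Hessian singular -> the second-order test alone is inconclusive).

Compute the Hessian H = grad^2 f:
  H = [[-1, -2], [-2, -4]]
Verify stationarity: grad f(x*) = H x* + g = (0, 0).
Eigenvalues of H: -5, 0.
H has a zero eigenvalue (singular; negative semidefinite but not definite), so H is neither positive definite, negative definite, nor indefinite. The second-order test alone is inconclusive -> degen.
(Indeed, f is constant along the null direction of H through x*, so x* is not a strict local extremum.)

degen


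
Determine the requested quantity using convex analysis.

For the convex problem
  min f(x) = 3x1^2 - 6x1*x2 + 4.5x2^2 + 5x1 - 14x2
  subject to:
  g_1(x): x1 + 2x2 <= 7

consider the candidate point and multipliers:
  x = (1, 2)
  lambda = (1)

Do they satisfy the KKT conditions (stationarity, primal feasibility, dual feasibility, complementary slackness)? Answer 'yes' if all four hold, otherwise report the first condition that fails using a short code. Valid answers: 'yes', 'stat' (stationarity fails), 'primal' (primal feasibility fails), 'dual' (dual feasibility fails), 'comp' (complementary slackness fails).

Gradient of f: grad f(x) = Q x + c = (-1, -2)
Constraint values g_i(x) = a_i^T x - b_i:
  g_1((1, 2)) = -2
Stationarity residual: grad f(x) + sum_i lambda_i a_i = (0, 0)
  -> stationarity OK
Primal feasibility (all g_i <= 0): OK
Dual feasibility (all lambda_i >= 0): OK
Complementary slackness (lambda_i * g_i(x) = 0 for all i): FAILS

Verdict: the first failing condition is complementary_slackness -> comp.

comp


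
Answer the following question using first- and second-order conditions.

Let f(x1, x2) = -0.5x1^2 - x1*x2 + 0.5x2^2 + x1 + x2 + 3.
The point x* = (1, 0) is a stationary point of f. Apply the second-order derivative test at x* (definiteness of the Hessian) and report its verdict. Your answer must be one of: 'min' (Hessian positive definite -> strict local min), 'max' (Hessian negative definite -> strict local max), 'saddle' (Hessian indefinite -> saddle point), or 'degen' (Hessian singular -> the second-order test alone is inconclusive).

Compute the Hessian H = grad^2 f:
  H = [[-1, -1], [-1, 1]]
Verify stationarity: grad f(x*) = H x* + g = (0, 0).
Eigenvalues of H: -1.4142, 1.4142.
Eigenvalues have mixed signs, so H is indefinite -> x* is a saddle point.

saddle


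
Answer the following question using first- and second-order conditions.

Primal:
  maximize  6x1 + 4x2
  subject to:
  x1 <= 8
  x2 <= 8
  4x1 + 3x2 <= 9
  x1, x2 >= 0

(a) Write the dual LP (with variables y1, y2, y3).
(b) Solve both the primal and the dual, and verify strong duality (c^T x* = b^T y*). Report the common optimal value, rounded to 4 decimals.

The standard primal-dual pair for 'max c^T x s.t. A x <= b, x >= 0' is:
  Dual:  min b^T y  s.t.  A^T y >= c,  y >= 0.

So the dual LP is:
  minimize  8y1 + 8y2 + 9y3
  subject to:
    y1 + 4y3 >= 6
    y2 + 3y3 >= 4
    y1, y2, y3 >= 0

Solving the primal: x* = (2.25, 0).
  primal value c^T x* = 13.5.
Solving the dual: y* = (0, 0, 1.5).
  dual value b^T y* = 13.5.
Strong duality: c^T x* = b^T y*. Confirmed.

13.5


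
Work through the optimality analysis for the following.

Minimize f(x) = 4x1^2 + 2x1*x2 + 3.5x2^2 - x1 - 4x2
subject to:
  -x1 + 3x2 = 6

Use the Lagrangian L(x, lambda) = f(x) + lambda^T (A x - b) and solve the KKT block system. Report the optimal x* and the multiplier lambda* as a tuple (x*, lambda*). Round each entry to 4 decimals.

Form the Lagrangian:
  L(x, lambda) = (1/2) x^T Q x + c^T x + lambda^T (A x - b)
Stationarity (grad_x L = 0): Q x + c + A^T lambda = 0.
Primal feasibility: A x = b.

This gives the KKT block system:
  [ Q   A^T ] [ x     ]   [-c ]
  [ A    0  ] [ lambda ] = [ b ]

Solving the linear system:
  x*      = (-0.6264, 1.7912)
  lambda* = (-2.4286)
  f(x*)   = 4.0165

x* = (-0.6264, 1.7912), lambda* = (-2.4286)


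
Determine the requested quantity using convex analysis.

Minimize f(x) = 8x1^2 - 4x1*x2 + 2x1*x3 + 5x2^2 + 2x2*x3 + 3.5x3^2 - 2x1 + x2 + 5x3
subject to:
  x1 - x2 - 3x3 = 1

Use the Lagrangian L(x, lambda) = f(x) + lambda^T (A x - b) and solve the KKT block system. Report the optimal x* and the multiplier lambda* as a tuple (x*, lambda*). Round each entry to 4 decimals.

Form the Lagrangian:
  L(x, lambda) = (1/2) x^T Q x + c^T x + lambda^T (A x - b)
Stationarity (grad_x L = 0): Q x + c + A^T lambda = 0.
Primal feasibility: A x = b.

This gives the KKT block system:
  [ Q   A^T ] [ x     ]   [-c ]
  [ A    0  ] [ lambda ] = [ b ]

Solving the linear system:
  x*      = (0.1312, 0.1252, -0.3313)
  lambda* = (1.0645)
  f(x*)   = -1.4292

x* = (0.1312, 0.1252, -0.3313), lambda* = (1.0645)


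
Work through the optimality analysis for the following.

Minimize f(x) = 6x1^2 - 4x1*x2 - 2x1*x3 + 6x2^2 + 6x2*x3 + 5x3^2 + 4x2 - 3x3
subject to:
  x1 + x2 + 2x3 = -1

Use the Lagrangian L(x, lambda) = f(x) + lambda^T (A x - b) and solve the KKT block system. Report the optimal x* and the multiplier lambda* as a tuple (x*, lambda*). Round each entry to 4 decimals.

Form the Lagrangian:
  L(x, lambda) = (1/2) x^T Q x + c^T x + lambda^T (A x - b)
Stationarity (grad_x L = 0): Q x + c + A^T lambda = 0.
Primal feasibility: A x = b.

This gives the KKT block system:
  [ Q   A^T ] [ x     ]   [-c ]
  [ A    0  ] [ lambda ] = [ b ]

Solving the linear system:
  x*      = (-0.4688, -0.7812, 0.125)
  lambda* = (2.75)
  f(x*)   = -0.375

x* = (-0.4688, -0.7812, 0.125), lambda* = (2.75)


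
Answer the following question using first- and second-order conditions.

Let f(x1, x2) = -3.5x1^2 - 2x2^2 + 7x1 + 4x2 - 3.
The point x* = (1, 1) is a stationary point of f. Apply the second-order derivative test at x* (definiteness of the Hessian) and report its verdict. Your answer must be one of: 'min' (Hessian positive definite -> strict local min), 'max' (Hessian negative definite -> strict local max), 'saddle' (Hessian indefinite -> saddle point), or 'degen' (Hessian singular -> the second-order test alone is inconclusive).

Compute the Hessian H = grad^2 f:
  H = [[-7, 0], [0, -4]]
Verify stationarity: grad f(x*) = H x* + g = (0, 0).
Eigenvalues of H: -7, -4.
Both eigenvalues < 0, so H is negative definite -> x* is a strict local max.

max


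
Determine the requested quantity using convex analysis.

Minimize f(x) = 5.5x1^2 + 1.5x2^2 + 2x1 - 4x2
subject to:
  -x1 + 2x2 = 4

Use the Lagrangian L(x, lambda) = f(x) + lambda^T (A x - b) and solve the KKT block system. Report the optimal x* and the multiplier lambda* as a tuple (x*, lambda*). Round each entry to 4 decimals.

Form the Lagrangian:
  L(x, lambda) = (1/2) x^T Q x + c^T x + lambda^T (A x - b)
Stationarity (grad_x L = 0): Q x + c + A^T lambda = 0.
Primal feasibility: A x = b.

This gives the KKT block system:
  [ Q   A^T ] [ x     ]   [-c ]
  [ A    0  ] [ lambda ] = [ b ]

Solving the linear system:
  x*      = (-0.2553, 1.8723)
  lambda* = (-0.8085)
  f(x*)   = -2.383

x* = (-0.2553, 1.8723), lambda* = (-0.8085)


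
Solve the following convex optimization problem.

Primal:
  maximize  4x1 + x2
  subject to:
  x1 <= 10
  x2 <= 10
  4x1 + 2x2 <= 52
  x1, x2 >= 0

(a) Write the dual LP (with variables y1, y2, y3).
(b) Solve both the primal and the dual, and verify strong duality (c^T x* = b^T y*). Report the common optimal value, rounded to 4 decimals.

The standard primal-dual pair for 'max c^T x s.t. A x <= b, x >= 0' is:
  Dual:  min b^T y  s.t.  A^T y >= c,  y >= 0.

So the dual LP is:
  minimize  10y1 + 10y2 + 52y3
  subject to:
    y1 + 4y3 >= 4
    y2 + 2y3 >= 1
    y1, y2, y3 >= 0

Solving the primal: x* = (10, 6).
  primal value c^T x* = 46.
Solving the dual: y* = (2, 0, 0.5).
  dual value b^T y* = 46.
Strong duality: c^T x* = b^T y*. Confirmed.

46


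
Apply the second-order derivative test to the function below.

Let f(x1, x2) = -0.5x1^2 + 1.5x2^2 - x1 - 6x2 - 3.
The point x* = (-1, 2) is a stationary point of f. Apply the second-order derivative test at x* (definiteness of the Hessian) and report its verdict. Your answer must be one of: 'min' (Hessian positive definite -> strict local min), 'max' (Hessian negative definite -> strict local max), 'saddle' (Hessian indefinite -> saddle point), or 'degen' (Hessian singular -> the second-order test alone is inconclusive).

Compute the Hessian H = grad^2 f:
  H = [[-1, 0], [0, 3]]
Verify stationarity: grad f(x*) = H x* + g = (0, 0).
Eigenvalues of H: -1, 3.
Eigenvalues have mixed signs, so H is indefinite -> x* is a saddle point.

saddle


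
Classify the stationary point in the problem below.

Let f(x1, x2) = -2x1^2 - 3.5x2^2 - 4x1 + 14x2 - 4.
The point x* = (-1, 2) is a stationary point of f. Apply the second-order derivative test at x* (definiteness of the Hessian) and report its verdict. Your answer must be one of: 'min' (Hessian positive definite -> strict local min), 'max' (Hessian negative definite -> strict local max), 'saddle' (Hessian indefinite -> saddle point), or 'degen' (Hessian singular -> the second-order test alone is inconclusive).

Compute the Hessian H = grad^2 f:
  H = [[-4, 0], [0, -7]]
Verify stationarity: grad f(x*) = H x* + g = (0, 0).
Eigenvalues of H: -7, -4.
Both eigenvalues < 0, so H is negative definite -> x* is a strict local max.

max


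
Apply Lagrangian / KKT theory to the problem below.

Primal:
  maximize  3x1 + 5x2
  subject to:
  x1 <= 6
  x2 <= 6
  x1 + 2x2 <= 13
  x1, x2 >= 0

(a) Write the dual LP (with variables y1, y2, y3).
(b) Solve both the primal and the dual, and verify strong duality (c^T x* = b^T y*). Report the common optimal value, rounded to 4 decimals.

The standard primal-dual pair for 'max c^T x s.t. A x <= b, x >= 0' is:
  Dual:  min b^T y  s.t.  A^T y >= c,  y >= 0.

So the dual LP is:
  minimize  6y1 + 6y2 + 13y3
  subject to:
    y1 + y3 >= 3
    y2 + 2y3 >= 5
    y1, y2, y3 >= 0

Solving the primal: x* = (6, 3.5).
  primal value c^T x* = 35.5.
Solving the dual: y* = (0.5, 0, 2.5).
  dual value b^T y* = 35.5.
Strong duality: c^T x* = b^T y*. Confirmed.

35.5


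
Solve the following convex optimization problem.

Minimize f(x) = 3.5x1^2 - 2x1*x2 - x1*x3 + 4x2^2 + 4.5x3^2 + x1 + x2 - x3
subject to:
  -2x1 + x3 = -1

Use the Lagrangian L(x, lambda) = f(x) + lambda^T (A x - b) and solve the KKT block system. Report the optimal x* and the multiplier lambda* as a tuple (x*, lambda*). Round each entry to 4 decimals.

Form the Lagrangian:
  L(x, lambda) = (1/2) x^T Q x + c^T x + lambda^T (A x - b)
Stationarity (grad_x L = 0): Q x + c + A^T lambda = 0.
Primal feasibility: A x = b.

This gives the KKT block system:
  [ Q   A^T ] [ x     ]   [-c ]
  [ A    0  ] [ lambda ] = [ b ]

Solving the linear system:
  x*      = (0.461, -0.0097, -0.0779)
  lambda* = (2.1623)
  f(x*)   = 1.3458

x* = (0.461, -0.0097, -0.0779), lambda* = (2.1623)


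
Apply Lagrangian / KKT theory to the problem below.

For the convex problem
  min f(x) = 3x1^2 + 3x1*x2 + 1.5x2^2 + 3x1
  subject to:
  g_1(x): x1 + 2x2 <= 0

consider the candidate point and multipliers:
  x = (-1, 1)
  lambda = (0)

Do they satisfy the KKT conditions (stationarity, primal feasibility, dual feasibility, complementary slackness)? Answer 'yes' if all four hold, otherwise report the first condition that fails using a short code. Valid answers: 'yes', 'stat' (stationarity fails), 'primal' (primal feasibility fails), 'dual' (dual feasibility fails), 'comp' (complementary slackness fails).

Gradient of f: grad f(x) = Q x + c = (0, 0)
Constraint values g_i(x) = a_i^T x - b_i:
  g_1((-1, 1)) = 1
Stationarity residual: grad f(x) + sum_i lambda_i a_i = (0, 0)
  -> stationarity OK
Primal feasibility (all g_i <= 0): FAILS
Dual feasibility (all lambda_i >= 0): OK
Complementary slackness (lambda_i * g_i(x) = 0 for all i): OK

Verdict: the first failing condition is primal_feasibility -> primal.

primal


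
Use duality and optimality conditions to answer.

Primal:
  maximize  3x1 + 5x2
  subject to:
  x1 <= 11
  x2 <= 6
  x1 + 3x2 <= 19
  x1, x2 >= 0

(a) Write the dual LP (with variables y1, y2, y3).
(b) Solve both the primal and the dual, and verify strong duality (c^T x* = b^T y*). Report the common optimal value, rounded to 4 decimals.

The standard primal-dual pair for 'max c^T x s.t. A x <= b, x >= 0' is:
  Dual:  min b^T y  s.t.  A^T y >= c,  y >= 0.

So the dual LP is:
  minimize  11y1 + 6y2 + 19y3
  subject to:
    y1 + y3 >= 3
    y2 + 3y3 >= 5
    y1, y2, y3 >= 0

Solving the primal: x* = (11, 2.6667).
  primal value c^T x* = 46.3333.
Solving the dual: y* = (1.3333, 0, 1.6667).
  dual value b^T y* = 46.3333.
Strong duality: c^T x* = b^T y*. Confirmed.

46.3333


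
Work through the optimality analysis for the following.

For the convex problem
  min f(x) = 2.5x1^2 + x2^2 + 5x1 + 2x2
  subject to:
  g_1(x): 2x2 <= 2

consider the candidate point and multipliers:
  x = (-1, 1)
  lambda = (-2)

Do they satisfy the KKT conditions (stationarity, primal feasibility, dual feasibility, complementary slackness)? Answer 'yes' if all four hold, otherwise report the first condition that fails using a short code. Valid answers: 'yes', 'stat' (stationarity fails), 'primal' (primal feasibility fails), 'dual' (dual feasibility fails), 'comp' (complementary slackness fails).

Gradient of f: grad f(x) = Q x + c = (0, 4)
Constraint values g_i(x) = a_i^T x - b_i:
  g_1((-1, 1)) = 0
Stationarity residual: grad f(x) + sum_i lambda_i a_i = (0, 0)
  -> stationarity OK
Primal feasibility (all g_i <= 0): OK
Dual feasibility (all lambda_i >= 0): FAILS
Complementary slackness (lambda_i * g_i(x) = 0 for all i): OK

Verdict: the first failing condition is dual_feasibility -> dual.

dual


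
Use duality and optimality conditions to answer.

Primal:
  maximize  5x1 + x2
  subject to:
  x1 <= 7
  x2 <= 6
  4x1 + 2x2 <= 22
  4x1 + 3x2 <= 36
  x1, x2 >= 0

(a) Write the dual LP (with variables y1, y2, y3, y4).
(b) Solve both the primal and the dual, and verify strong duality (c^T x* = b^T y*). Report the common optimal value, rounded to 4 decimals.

The standard primal-dual pair for 'max c^T x s.t. A x <= b, x >= 0' is:
  Dual:  min b^T y  s.t.  A^T y >= c,  y >= 0.

So the dual LP is:
  minimize  7y1 + 6y2 + 22y3 + 36y4
  subject to:
    y1 + 4y3 + 4y4 >= 5
    y2 + 2y3 + 3y4 >= 1
    y1, y2, y3, y4 >= 0

Solving the primal: x* = (5.5, 0).
  primal value c^T x* = 27.5.
Solving the dual: y* = (0, 0, 1.25, 0).
  dual value b^T y* = 27.5.
Strong duality: c^T x* = b^T y*. Confirmed.

27.5


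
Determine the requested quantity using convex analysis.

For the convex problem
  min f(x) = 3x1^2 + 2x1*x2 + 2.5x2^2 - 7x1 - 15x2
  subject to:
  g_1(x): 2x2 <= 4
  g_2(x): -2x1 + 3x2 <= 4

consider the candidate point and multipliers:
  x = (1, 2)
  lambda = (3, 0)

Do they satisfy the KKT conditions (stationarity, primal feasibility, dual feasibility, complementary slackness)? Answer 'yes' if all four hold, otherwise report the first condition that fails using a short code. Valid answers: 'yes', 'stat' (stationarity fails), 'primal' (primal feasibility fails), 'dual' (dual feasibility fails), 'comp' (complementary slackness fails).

Gradient of f: grad f(x) = Q x + c = (3, -3)
Constraint values g_i(x) = a_i^T x - b_i:
  g_1((1, 2)) = 0
  g_2((1, 2)) = 0
Stationarity residual: grad f(x) + sum_i lambda_i a_i = (3, 3)
  -> stationarity FAILS
Primal feasibility (all g_i <= 0): OK
Dual feasibility (all lambda_i >= 0): OK
Complementary slackness (lambda_i * g_i(x) = 0 for all i): OK

Verdict: the first failing condition is stationarity -> stat.

stat


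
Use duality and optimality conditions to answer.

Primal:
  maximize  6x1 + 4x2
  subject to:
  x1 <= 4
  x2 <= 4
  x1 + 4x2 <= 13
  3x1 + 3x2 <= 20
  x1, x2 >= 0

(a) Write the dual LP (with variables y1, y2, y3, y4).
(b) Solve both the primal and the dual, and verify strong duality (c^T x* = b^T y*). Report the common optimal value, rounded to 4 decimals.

The standard primal-dual pair for 'max c^T x s.t. A x <= b, x >= 0' is:
  Dual:  min b^T y  s.t.  A^T y >= c,  y >= 0.

So the dual LP is:
  minimize  4y1 + 4y2 + 13y3 + 20y4
  subject to:
    y1 + y3 + 3y4 >= 6
    y2 + 4y3 + 3y4 >= 4
    y1, y2, y3, y4 >= 0

Solving the primal: x* = (4, 2.25).
  primal value c^T x* = 33.
Solving the dual: y* = (5, 0, 1, 0).
  dual value b^T y* = 33.
Strong duality: c^T x* = b^T y*. Confirmed.

33


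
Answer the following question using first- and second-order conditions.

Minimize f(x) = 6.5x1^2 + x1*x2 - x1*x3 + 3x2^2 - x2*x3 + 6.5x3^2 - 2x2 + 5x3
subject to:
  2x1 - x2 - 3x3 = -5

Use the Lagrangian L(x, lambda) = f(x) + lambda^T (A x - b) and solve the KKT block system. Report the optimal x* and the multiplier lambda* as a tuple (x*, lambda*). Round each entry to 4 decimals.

Form the Lagrangian:
  L(x, lambda) = (1/2) x^T Q x + c^T x + lambda^T (A x - b)
Stationarity (grad_x L = 0): Q x + c + A^T lambda = 0.
Primal feasibility: A x = b.

This gives the KKT block system:
  [ Q   A^T ] [ x     ]   [-c ]
  [ A    0  ] [ lambda ] = [ b ]

Solving the linear system:
  x*      = (-0.7526, 1.3417, 0.7177)
  lambda* = (4.5801)
  f(x*)   = 11.9028

x* = (-0.7526, 1.3417, 0.7177), lambda* = (4.5801)


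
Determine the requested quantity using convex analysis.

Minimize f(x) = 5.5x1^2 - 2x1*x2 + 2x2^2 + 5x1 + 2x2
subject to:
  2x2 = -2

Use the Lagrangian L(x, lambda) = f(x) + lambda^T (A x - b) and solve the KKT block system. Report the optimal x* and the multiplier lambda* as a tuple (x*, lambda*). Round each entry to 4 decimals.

Form the Lagrangian:
  L(x, lambda) = (1/2) x^T Q x + c^T x + lambda^T (A x - b)
Stationarity (grad_x L = 0): Q x + c + A^T lambda = 0.
Primal feasibility: A x = b.

This gives the KKT block system:
  [ Q   A^T ] [ x     ]   [-c ]
  [ A    0  ] [ lambda ] = [ b ]

Solving the linear system:
  x*      = (-0.6364, -1)
  lambda* = (0.3636)
  f(x*)   = -2.2273

x* = (-0.6364, -1), lambda* = (0.3636)


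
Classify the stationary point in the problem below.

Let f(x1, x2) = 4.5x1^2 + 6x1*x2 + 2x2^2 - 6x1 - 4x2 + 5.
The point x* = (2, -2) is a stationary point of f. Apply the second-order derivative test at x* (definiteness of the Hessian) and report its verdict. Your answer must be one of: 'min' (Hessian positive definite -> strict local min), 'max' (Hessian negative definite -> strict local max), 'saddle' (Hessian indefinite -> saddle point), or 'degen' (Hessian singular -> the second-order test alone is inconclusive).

Compute the Hessian H = grad^2 f:
  H = [[9, 6], [6, 4]]
Verify stationarity: grad f(x*) = H x* + g = (0, 0).
Eigenvalues of H: 0, 13.
H has a zero eigenvalue (singular; positive semidefinite but not definite), so H is neither positive definite, negative definite, nor indefinite. The second-order test alone is inconclusive -> degen.
(Indeed, f is constant along the null direction of H through x*, so x* is not a strict local extremum.)

degen


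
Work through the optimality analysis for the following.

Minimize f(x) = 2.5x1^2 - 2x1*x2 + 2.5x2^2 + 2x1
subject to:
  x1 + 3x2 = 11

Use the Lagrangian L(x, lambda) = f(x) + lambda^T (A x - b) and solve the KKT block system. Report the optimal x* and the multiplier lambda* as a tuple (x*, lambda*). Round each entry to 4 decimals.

Form the Lagrangian:
  L(x, lambda) = (1/2) x^T Q x + c^T x + lambda^T (A x - b)
Stationarity (grad_x L = 0): Q x + c + A^T lambda = 0.
Primal feasibility: A x = b.

This gives the KKT block system:
  [ Q   A^T ] [ x     ]   [-c ]
  [ A    0  ] [ lambda ] = [ b ]

Solving the linear system:
  x*      = (1.6613, 3.1129)
  lambda* = (-4.0806)
  f(x*)   = 24.1048

x* = (1.6613, 3.1129), lambda* = (-4.0806)


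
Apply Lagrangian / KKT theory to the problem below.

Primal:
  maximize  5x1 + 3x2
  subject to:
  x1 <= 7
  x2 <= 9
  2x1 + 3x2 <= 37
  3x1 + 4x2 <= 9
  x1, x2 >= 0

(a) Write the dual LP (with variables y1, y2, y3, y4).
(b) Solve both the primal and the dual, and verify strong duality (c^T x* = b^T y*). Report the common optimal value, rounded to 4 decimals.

The standard primal-dual pair for 'max c^T x s.t. A x <= b, x >= 0' is:
  Dual:  min b^T y  s.t.  A^T y >= c,  y >= 0.

So the dual LP is:
  minimize  7y1 + 9y2 + 37y3 + 9y4
  subject to:
    y1 + 2y3 + 3y4 >= 5
    y2 + 3y3 + 4y4 >= 3
    y1, y2, y3, y4 >= 0

Solving the primal: x* = (3, 0).
  primal value c^T x* = 15.
Solving the dual: y* = (0, 0, 0, 1.6667).
  dual value b^T y* = 15.
Strong duality: c^T x* = b^T y*. Confirmed.

15


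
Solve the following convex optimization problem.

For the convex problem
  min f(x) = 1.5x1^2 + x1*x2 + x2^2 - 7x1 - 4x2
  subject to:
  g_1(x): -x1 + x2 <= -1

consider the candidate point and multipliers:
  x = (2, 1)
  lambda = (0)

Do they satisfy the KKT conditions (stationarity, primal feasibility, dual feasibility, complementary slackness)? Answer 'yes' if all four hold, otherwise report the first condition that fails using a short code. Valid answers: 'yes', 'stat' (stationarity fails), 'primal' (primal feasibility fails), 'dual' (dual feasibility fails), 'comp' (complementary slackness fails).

Gradient of f: grad f(x) = Q x + c = (0, 0)
Constraint values g_i(x) = a_i^T x - b_i:
  g_1((2, 1)) = 0
Stationarity residual: grad f(x) + sum_i lambda_i a_i = (0, 0)
  -> stationarity OK
Primal feasibility (all g_i <= 0): OK
Dual feasibility (all lambda_i >= 0): OK
Complementary slackness (lambda_i * g_i(x) = 0 for all i): OK

Verdict: yes, KKT holds.

yes


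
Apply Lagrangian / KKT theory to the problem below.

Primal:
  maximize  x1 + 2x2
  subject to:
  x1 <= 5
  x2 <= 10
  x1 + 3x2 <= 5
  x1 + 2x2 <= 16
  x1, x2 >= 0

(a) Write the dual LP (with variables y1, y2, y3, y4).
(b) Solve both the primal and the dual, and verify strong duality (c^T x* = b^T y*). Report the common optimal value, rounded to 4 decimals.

The standard primal-dual pair for 'max c^T x s.t. A x <= b, x >= 0' is:
  Dual:  min b^T y  s.t.  A^T y >= c,  y >= 0.

So the dual LP is:
  minimize  5y1 + 10y2 + 5y3 + 16y4
  subject to:
    y1 + y3 + y4 >= 1
    y2 + 3y3 + 2y4 >= 2
    y1, y2, y3, y4 >= 0

Solving the primal: x* = (5, 0).
  primal value c^T x* = 5.
Solving the dual: y* = (0.3333, 0, 0.6667, 0).
  dual value b^T y* = 5.
Strong duality: c^T x* = b^T y*. Confirmed.

5
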